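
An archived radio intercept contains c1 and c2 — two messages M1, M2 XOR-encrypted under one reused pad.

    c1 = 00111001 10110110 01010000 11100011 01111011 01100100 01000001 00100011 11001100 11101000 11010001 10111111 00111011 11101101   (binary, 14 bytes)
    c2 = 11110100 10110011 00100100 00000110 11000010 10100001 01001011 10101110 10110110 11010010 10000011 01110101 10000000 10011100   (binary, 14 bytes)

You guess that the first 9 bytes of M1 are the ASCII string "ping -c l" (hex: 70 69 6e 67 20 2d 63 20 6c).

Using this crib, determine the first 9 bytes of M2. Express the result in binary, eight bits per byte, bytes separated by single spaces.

First, c1 ⊕ c2 = (M1 ⊕ K) ⊕ (M2 ⊕ K) = M1 ⊕ M2, so the key drops out. Then M2 = (M1 ⊕ M2) ⊕ M1 over the first 9 bytes.
byte 0: (39 ⊕ f4) ⊕ 70 = cd ⊕ 70 = bd
byte 1: (b6 ⊕ b3) ⊕ 69 = 05 ⊕ 69 = 6c
byte 2: (50 ⊕ 24) ⊕ 6e = 74 ⊕ 6e = 1a
byte 3: (e3 ⊕ 06) ⊕ 67 = e5 ⊕ 67 = 82
byte 4: (7b ⊕ c2) ⊕ 20 = b9 ⊕ 20 = 99
byte 5: (64 ⊕ a1) ⊕ 2d = c5 ⊕ 2d = e8
byte 6: (41 ⊕ 4b) ⊕ 63 = 0a ⊕ 63 = 69
byte 7: (23 ⊕ ae) ⊕ 20 = 8d ⊕ 20 = ad
byte 8: (cc ⊕ b6) ⊕ 6c = 7a ⊕ 6c = 16

10111101 01101100 00011010 10000010 10011001 11101000 01101001 10101101 00010110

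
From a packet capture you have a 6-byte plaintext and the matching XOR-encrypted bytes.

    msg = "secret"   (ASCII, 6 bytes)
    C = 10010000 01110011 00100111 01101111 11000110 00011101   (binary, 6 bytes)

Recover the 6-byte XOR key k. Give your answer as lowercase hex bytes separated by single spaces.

e3 16 44 1d a3 69

Since C = msg ⊕ k, XORing both sides with msg gives k = msg ⊕ C.
115 ⊕ 144 = 227
101 ⊕ 115 =  22
 99 ⊕  39 =  68
114 ⊕ 111 =  29
101 ⊕ 198 = 163
116 ⊕  29 = 105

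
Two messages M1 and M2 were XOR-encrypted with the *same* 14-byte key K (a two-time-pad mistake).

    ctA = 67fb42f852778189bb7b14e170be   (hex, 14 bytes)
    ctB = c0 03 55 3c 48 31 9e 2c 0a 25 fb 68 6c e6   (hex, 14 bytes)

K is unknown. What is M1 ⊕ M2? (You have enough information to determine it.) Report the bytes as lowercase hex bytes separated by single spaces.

a7 f8 17 c4 1a 46 1f a5 b1 5e ef 89 1c 58

ctA ⊕ ctB = (M1 ⊕ K) ⊕ (M2 ⊕ K) = M1 ⊕ M2 — the shared key cancels under XOR.
67 ^ c0 = a7
fb ^ 03 = f8
42 ^ 55 = 17
f8 ^ 3c = c4
52 ^ 48 = 1a
77 ^ 31 = 46
81 ^ 9e = 1f
89 ^ 2c = a5
bb ^ 0a = b1
7b ^ 25 = 5e
14 ^ fb = ef
e1 ^ 68 = 89
70 ^ 6c = 1c
be ^ e6 = 58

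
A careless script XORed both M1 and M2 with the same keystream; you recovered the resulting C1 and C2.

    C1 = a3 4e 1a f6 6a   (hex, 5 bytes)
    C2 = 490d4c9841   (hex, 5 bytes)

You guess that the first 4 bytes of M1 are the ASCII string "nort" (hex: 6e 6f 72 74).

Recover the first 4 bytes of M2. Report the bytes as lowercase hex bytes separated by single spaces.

84 2c 24 1a

First, C1 ⊕ C2 = (M1 ⊕ K) ⊕ (M2 ⊕ K) = M1 ⊕ M2, so the key drops out. Then M2 = (M1 ⊕ M2) ⊕ M1 over the first 4 bytes.
byte 0: (a3 ⊕ 49) ⊕ 6e = ea ⊕ 6e = 84
byte 1: (4e ⊕ 0d) ⊕ 6f = 43 ⊕ 6f = 2c
byte 2: (1a ⊕ 4c) ⊕ 72 = 56 ⊕ 72 = 24
byte 3: (f6 ⊕ 98) ⊕ 74 = 6e ⊕ 74 = 1a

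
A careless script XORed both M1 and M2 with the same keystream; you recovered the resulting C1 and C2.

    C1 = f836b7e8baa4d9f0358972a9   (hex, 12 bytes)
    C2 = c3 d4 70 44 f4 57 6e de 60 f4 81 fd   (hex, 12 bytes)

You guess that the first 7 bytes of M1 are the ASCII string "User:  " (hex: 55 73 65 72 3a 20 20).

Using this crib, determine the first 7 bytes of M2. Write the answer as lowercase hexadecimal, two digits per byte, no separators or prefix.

First, C1 ⊕ C2 = (M1 ⊕ K) ⊕ (M2 ⊕ K) = M1 ⊕ M2, so the key drops out. Then M2 = (M1 ⊕ M2) ⊕ M1 over the first 7 bytes.
byte 0: (f8 xor c3) xor 55 = 3b xor 55 = 6e
byte 1: (36 xor d4) xor 73 = e2 xor 73 = 91
byte 2: (b7 xor 70) xor 65 = c7 xor 65 = a2
byte 3: (e8 xor 44) xor 72 = ac xor 72 = de
byte 4: (ba xor f4) xor 3a = 4e xor 3a = 74
byte 5: (a4 xor 57) xor 20 = f3 xor 20 = d3
byte 6: (d9 xor 6e) xor 20 = b7 xor 20 = 97

6e91a2de74d397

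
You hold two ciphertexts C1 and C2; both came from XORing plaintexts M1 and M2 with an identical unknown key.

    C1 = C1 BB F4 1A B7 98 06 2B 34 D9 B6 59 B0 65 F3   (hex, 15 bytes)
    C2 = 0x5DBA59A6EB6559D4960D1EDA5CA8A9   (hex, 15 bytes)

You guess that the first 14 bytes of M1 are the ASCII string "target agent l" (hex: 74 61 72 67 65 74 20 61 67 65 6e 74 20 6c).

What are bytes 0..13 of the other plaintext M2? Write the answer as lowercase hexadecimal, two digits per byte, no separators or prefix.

First, C1 ⊕ C2 = (M1 ⊕ K) ⊕ (M2 ⊕ K) = M1 ⊕ M2, so the key drops out. Then M2 = (M1 ⊕ M2) ⊕ M1 over the first 14 bytes.
byte 0: (c1 xor 5d) xor 74 = 9c xor 74 = e8
byte 1: (bb xor ba) xor 61 = 01 xor 61 = 60
byte 2: (f4 xor 59) xor 72 = ad xor 72 = df
byte 3: (1a xor a6) xor 67 = bc xor 67 = db
byte 4: (b7 xor eb) xor 65 = 5c xor 65 = 39
byte 5: (98 xor 65) xor 74 = fd xor 74 = 89
byte 6: (06 xor 59) xor 20 = 5f xor 20 = 7f
byte 7: (2b xor d4) xor 61 = ff xor 61 = 9e
byte 8: (34 xor 96) xor 67 = a2 xor 67 = c5
byte 9: (d9 xor 0d) xor 65 = d4 xor 65 = b1
byte 10: (b6 xor 1e) xor 6e = a8 xor 6e = c6
byte 11: (59 xor da) xor 74 = 83 xor 74 = f7
byte 12: (b0 xor 5c) xor 20 = ec xor 20 = cc
byte 13: (65 xor a8) xor 6c = cd xor 6c = a1

e860dfdb39897f9ec5b1c6f7cca1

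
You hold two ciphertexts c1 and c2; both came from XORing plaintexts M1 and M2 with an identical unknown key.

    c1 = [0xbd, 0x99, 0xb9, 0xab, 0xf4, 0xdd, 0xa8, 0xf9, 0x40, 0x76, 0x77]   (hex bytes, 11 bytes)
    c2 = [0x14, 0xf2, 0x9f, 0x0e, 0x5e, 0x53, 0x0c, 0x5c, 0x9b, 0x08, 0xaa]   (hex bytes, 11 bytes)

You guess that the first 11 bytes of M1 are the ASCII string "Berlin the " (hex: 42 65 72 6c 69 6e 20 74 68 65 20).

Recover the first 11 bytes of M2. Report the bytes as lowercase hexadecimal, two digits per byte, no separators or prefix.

eb0e54c9c3e084d1b31bfd

First, c1 ⊕ c2 = (M1 ⊕ K) ⊕ (M2 ⊕ K) = M1 ⊕ M2, so the key drops out. Then M2 = (M1 ⊕ M2) ⊕ M1 over the first 11 bytes.
byte 0: (bd ^ 14) ^ 42 = a9 ^ 42 = eb
byte 1: (99 ^ f2) ^ 65 = 6b ^ 65 = 0e
byte 2: (b9 ^ 9f) ^ 72 = 26 ^ 72 = 54
byte 3: (ab ^ 0e) ^ 6c = a5 ^ 6c = c9
byte 4: (f4 ^ 5e) ^ 69 = aa ^ 69 = c3
byte 5: (dd ^ 53) ^ 6e = 8e ^ 6e = e0
byte 6: (a8 ^ 0c) ^ 20 = a4 ^ 20 = 84
byte 7: (f9 ^ 5c) ^ 74 = a5 ^ 74 = d1
byte 8: (40 ^ 9b) ^ 68 = db ^ 68 = b3
byte 9: (76 ^ 08) ^ 65 = 7e ^ 65 = 1b
byte 10: (77 ^ aa) ^ 20 = dd ^ 20 = fd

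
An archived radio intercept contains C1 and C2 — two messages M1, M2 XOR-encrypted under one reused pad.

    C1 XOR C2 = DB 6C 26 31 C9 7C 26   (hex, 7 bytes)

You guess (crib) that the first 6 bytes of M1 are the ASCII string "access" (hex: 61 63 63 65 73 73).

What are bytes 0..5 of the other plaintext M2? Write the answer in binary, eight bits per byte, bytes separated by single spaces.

10111010 00001111 01000101 01010100 10111010 00001111

Since C1 ⊕ C2 = M1 ⊕ M2, XORing with the guessed M1 bytes yields the corresponding M2 bytes: M2 = (C1 ⊕ C2) ⊕ M1.
byte 0: db ^ 61 = ba
byte 1: 6c ^ 63 = 0f
byte 2: 26 ^ 63 = 45
byte 3: 31 ^ 65 = 54
byte 4: c9 ^ 73 = ba
byte 5: 7c ^ 73 = 0f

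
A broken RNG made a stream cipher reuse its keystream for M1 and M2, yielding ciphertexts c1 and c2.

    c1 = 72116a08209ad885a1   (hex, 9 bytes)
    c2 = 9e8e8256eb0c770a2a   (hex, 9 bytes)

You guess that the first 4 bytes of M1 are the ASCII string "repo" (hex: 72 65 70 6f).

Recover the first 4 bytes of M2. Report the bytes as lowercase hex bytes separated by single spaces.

9e fa 98 31

First, c1 ⊕ c2 = (M1 ⊕ K) ⊕ (M2 ⊕ K) = M1 ⊕ M2, so the key drops out. Then M2 = (M1 ⊕ M2) ⊕ M1 over the first 4 bytes.
byte 0: (72 xor 9e) xor 72 = ec xor 72 = 9e
byte 1: (11 xor 8e) xor 65 = 9f xor 65 = fa
byte 2: (6a xor 82) xor 70 = e8 xor 70 = 98
byte 3: (08 xor 56) xor 6f = 5e xor 6f = 31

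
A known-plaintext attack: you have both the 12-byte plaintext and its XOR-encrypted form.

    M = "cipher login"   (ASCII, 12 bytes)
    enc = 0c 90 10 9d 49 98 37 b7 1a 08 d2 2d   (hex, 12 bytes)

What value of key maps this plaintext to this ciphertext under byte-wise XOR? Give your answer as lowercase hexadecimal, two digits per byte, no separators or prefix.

Since enc = M ⊕ key, XORing both sides with M gives key = M ⊕ enc.
63 ⊕ 0c = 6f
69 ⊕ 90 = f9
70 ⊕ 10 = 60
68 ⊕ 9d = f5
65 ⊕ 49 = 2c
72 ⊕ 98 = ea
20 ⊕ 37 = 17
6c ⊕ b7 = db
6f ⊕ 1a = 75
67 ⊕ 08 = 6f
69 ⊕ d2 = bb
6e ⊕ 2d = 43

6ff960f52cea17db756fbb43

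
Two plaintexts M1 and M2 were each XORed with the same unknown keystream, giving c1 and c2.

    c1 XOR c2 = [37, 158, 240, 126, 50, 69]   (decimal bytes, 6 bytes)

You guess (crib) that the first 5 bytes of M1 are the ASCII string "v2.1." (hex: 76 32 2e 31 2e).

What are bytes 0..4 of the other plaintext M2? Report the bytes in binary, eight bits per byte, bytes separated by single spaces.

Since c1 ⊕ c2 = M1 ⊕ M2, XORing with the guessed M1 bytes yields the corresponding M2 bytes: M2 = (c1 ⊕ c2) ⊕ M1.
25 xor 76 = 53
9e xor 32 = ac
f0 xor 2e = de
7e xor 31 = 4f
32 xor 2e = 1c

01010011 10101100 11011110 01001111 00011100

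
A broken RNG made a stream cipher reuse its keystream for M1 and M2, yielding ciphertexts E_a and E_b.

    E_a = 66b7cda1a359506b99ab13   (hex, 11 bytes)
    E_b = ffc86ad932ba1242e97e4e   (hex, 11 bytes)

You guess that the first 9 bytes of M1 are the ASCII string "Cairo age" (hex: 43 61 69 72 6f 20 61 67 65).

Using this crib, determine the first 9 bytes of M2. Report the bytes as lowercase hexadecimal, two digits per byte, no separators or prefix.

da1ece0afec3234e15

First, E_a ⊕ E_b = (M1 ⊕ K) ⊕ (M2 ⊕ K) = M1 ⊕ M2, so the key drops out. Then M2 = (M1 ⊕ M2) ⊕ M1 over the first 9 bytes.
byte 0: (66 XOR ff) XOR 43 = 99 XOR 43 = da
byte 1: (b7 XOR c8) XOR 61 = 7f XOR 61 = 1e
byte 2: (cd XOR 6a) XOR 69 = a7 XOR 69 = ce
byte 3: (a1 XOR d9) XOR 72 = 78 XOR 72 = 0a
byte 4: (a3 XOR 32) XOR 6f = 91 XOR 6f = fe
byte 5: (59 XOR ba) XOR 20 = e3 XOR 20 = c3
byte 6: (50 XOR 12) XOR 61 = 42 XOR 61 = 23
byte 7: (6b XOR 42) XOR 67 = 29 XOR 67 = 4e
byte 8: (99 XOR e9) XOR 65 = 70 XOR 65 = 15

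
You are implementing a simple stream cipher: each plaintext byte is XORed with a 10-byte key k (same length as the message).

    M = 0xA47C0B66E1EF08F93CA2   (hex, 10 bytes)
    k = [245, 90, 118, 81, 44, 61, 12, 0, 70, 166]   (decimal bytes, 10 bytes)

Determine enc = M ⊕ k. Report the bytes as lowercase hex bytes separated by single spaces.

XOR is its own inverse, so applying the key byte-wise gives the result directly.
164 ⊕ 245 =  81
124 ⊕  90 =  38
 11 ⊕ 118 = 125
102 ⊕  81 =  55
225 ⊕  44 = 205
239 ⊕  61 = 210
  8 ⊕  12 =   4
249 ⊕   0 = 249
 60 ⊕  70 = 122
162 ⊕ 166 =   4

51 26 7d 37 cd d2 04 f9 7a 04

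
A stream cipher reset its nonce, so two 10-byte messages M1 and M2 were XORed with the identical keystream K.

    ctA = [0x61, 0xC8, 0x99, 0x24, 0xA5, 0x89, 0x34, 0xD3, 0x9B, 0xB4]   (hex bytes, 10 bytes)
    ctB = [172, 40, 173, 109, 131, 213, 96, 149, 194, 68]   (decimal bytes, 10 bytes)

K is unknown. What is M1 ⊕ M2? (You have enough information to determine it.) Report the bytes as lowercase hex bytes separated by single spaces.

ctA ⊕ ctB = (M1 ⊕ K) ⊕ (M2 ⊕ K) = M1 ⊕ M2 — the shared key cancels under XOR.
byte 0: 61 xor ac = cd
byte 1: c8 xor 28 = e0
byte 2: 99 xor ad = 34
byte 3: 24 xor 6d = 49
byte 4: a5 xor 83 = 26
byte 5: 89 xor d5 = 5c
byte 6: 34 xor 60 = 54
byte 7: d3 xor 95 = 46
byte 8: 9b xor c2 = 59
byte 9: b4 xor 44 = f0

cd e0 34 49 26 5c 54 46 59 f0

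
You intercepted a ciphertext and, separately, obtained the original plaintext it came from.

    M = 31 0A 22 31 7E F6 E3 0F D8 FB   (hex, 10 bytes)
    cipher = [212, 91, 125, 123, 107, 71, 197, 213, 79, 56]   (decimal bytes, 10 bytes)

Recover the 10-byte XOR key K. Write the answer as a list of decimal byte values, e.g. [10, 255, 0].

[229, 81, 95, 74, 21, 177, 38, 218, 151, 195]

Since cipher = M ⊕ K, XORing both sides with M gives K = M ⊕ cipher.
byte 0: 00110001 xor 11010100 = 11100101
byte 1: 00001010 xor 01011011 = 01010001
byte 2: 00100010 xor 01111101 = 01011111
byte 3: 00110001 xor 01111011 = 01001010
byte 4: 01111110 xor 01101011 = 00010101
byte 5: 11110110 xor 01000111 = 10110001
byte 6: 11100011 xor 11000101 = 00100110
byte 7: 00001111 xor 11010101 = 11011010
byte 8: 11011000 xor 01001111 = 10010111
byte 9: 11111011 xor 00111000 = 11000011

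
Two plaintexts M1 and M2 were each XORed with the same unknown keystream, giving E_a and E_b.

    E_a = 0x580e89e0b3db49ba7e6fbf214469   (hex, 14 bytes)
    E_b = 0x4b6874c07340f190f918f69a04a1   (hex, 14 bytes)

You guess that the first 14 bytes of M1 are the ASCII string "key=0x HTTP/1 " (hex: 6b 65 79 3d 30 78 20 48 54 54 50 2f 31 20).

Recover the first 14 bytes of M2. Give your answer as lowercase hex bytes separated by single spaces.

78 03 84 1d f0 e3 98 62 d3 23 19 94 71 e8

First, E_a ⊕ E_b = (M1 ⊕ K) ⊕ (M2 ⊕ K) = M1 ⊕ M2, so the key drops out. Then M2 = (M1 ⊕ M2) ⊕ M1 over the first 14 bytes.
byte 0: (58 XOR 4b) XOR 6b = 13 XOR 6b = 78
byte 1: (0e XOR 68) XOR 65 = 66 XOR 65 = 03
byte 2: (89 XOR 74) XOR 79 = fd XOR 79 = 84
byte 3: (e0 XOR c0) XOR 3d = 20 XOR 3d = 1d
byte 4: (b3 XOR 73) XOR 30 = c0 XOR 30 = f0
byte 5: (db XOR 40) XOR 78 = 9b XOR 78 = e3
byte 6: (49 XOR f1) XOR 20 = b8 XOR 20 = 98
byte 7: (ba XOR 90) XOR 48 = 2a XOR 48 = 62
byte 8: (7e XOR f9) XOR 54 = 87 XOR 54 = d3
byte 9: (6f XOR 18) XOR 54 = 77 XOR 54 = 23
byte 10: (bf XOR f6) XOR 50 = 49 XOR 50 = 19
byte 11: (21 XOR 9a) XOR 2f = bb XOR 2f = 94
byte 12: (44 XOR 04) XOR 31 = 40 XOR 31 = 71
byte 13: (69 XOR a1) XOR 20 = c8 XOR 20 = e8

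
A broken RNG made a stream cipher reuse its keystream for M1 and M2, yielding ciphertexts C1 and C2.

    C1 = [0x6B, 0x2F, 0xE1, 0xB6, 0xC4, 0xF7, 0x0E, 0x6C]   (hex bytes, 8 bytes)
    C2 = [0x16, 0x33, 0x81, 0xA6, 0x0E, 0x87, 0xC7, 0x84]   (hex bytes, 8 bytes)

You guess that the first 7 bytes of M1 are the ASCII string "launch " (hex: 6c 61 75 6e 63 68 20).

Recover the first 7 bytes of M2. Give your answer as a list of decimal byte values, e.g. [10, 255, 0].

First, C1 ⊕ C2 = (M1 ⊕ K) ⊕ (M2 ⊕ K) = M1 ⊕ M2, so the key drops out. Then M2 = (M1 ⊕ M2) ⊕ M1 over the first 7 bytes.
byte 0: (6b xor 16) xor 6c = 7d xor 6c = 11
byte 1: (2f xor 33) xor 61 = 1c xor 61 = 7d
byte 2: (e1 xor 81) xor 75 = 60 xor 75 = 15
byte 3: (b6 xor a6) xor 6e = 10 xor 6e = 7e
byte 4: (c4 xor 0e) xor 63 = ca xor 63 = a9
byte 5: (f7 xor 87) xor 68 = 70 xor 68 = 18
byte 6: (0e xor c7) xor 20 = c9 xor 20 = e9

[17, 125, 21, 126, 169, 24, 233]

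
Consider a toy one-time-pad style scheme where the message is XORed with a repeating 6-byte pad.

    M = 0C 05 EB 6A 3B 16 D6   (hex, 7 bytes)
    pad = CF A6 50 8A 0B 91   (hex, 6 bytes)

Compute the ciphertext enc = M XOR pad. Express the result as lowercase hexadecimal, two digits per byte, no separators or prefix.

The 6-byte key repeats, so the effective keystream is cf a6 50 8a 0b 91 cf.
byte 0: 0c xor cf = c3
byte 1: 05 xor a6 = a3
byte 2: eb xor 50 = bb
byte 3: 6a xor 8a = e0
byte 4: 3b xor 0b = 30
byte 5: 16 xor 91 = 87
byte 6: d6 xor cf = 19

c3a3bbe0308719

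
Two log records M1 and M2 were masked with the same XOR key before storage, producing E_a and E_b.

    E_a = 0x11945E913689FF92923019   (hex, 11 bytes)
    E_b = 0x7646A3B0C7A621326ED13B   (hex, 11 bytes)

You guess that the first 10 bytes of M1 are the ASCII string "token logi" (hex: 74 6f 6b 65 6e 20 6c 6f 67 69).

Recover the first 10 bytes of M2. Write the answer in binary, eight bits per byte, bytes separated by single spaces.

00010011 10111101 10010110 01000100 10011111 00001111 10110010 11001111 10011011 10001000

First, E_a ⊕ E_b = (M1 ⊕ K) ⊕ (M2 ⊕ K) = M1 ⊕ M2, so the key drops out. Then M2 = (M1 ⊕ M2) ⊕ M1 over the first 10 bytes.
byte 0: (11 XOR 76) XOR 74 = 67 XOR 74 = 13
byte 1: (94 XOR 46) XOR 6f = d2 XOR 6f = bd
byte 2: (5e XOR a3) XOR 6b = fd XOR 6b = 96
byte 3: (91 XOR b0) XOR 65 = 21 XOR 65 = 44
byte 4: (36 XOR c7) XOR 6e = f1 XOR 6e = 9f
byte 5: (89 XOR a6) XOR 20 = 2f XOR 20 = 0f
byte 6: (ff XOR 21) XOR 6c = de XOR 6c = b2
byte 7: (92 XOR 32) XOR 6f = a0 XOR 6f = cf
byte 8: (92 XOR 6e) XOR 67 = fc XOR 67 = 9b
byte 9: (30 XOR d1) XOR 69 = e1 XOR 69 = 88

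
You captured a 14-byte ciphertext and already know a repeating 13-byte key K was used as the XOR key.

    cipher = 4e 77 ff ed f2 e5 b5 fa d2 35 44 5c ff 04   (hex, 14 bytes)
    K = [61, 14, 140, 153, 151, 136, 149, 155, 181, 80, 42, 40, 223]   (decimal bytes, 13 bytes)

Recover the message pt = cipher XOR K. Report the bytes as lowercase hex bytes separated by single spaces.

73 79 73 74 65 6d 20 61 67 65 6e 74 20 39

The 13-byte key repeats, so the effective keystream is 3d 0e 8c 99 97 88 95 9b b5 50 2a 28 df 3d.
byte 0:  78 ^  61 = 115
byte 1: 119 ^  14 = 121
byte 2: 255 ^ 140 = 115
byte 3: 237 ^ 153 = 116
byte 4: 242 ^ 151 = 101
byte 5: 229 ^ 136 = 109
byte 6: 181 ^ 149 =  32
byte 7: 250 ^ 155 =  97
byte 8: 210 ^ 181 = 103
byte 9:  53 ^  80 = 101
byte 10:  68 ^  42 = 110
byte 11:  92 ^  40 = 116
byte 12: 255 ^ 223 =  32
byte 13:   4 ^  61 =  57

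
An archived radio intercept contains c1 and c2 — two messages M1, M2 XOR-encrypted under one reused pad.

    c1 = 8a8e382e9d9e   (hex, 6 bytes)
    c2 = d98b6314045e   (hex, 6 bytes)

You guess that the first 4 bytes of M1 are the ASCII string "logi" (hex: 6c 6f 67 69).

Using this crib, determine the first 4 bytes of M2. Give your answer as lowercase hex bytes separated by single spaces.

First, c1 ⊕ c2 = (M1 ⊕ K) ⊕ (M2 ⊕ K) = M1 ⊕ M2, so the key drops out. Then M2 = (M1 ⊕ M2) ⊕ M1 over the first 4 bytes.
byte 0: (8a ⊕ d9) ⊕ 6c = 53 ⊕ 6c = 3f
byte 1: (8e ⊕ 8b) ⊕ 6f = 05 ⊕ 6f = 6a
byte 2: (38 ⊕ 63) ⊕ 67 = 5b ⊕ 67 = 3c
byte 3: (2e ⊕ 14) ⊕ 69 = 3a ⊕ 69 = 53

3f 6a 3c 53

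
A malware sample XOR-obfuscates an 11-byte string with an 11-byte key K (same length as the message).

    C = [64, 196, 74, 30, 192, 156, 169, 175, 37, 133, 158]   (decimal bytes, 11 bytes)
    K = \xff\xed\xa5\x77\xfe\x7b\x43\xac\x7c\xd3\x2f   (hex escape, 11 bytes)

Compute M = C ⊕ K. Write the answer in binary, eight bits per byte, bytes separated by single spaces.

10111111 00101001 11101111 01101001 00111110 11100111 11101010 00000011 01011001 01010110 10110001

XOR is its own inverse, so applying the key byte-wise gives the result directly.
 64 xor 255 = 191
196 xor 237 =  41
 74 xor 165 = 239
 30 xor 119 = 105
192 xor 254 =  62
156 xor 123 = 231
169 xor  67 = 234
175 xor 172 =   3
 37 xor 124 =  89
133 xor 211 =  86
158 xor  47 = 177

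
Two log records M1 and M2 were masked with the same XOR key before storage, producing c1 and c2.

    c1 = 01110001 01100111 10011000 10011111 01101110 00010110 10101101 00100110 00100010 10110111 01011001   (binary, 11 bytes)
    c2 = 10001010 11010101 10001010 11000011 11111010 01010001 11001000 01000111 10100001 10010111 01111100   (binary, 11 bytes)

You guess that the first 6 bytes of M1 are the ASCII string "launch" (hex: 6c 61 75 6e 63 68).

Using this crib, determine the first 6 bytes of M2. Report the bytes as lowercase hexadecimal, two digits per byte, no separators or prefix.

First, c1 ⊕ c2 = (M1 ⊕ K) ⊕ (M2 ⊕ K) = M1 ⊕ M2, so the key drops out. Then M2 = (M1 ⊕ M2) ⊕ M1 over the first 6 bytes.
byte 0: (71 XOR 8a) XOR 6c = fb XOR 6c = 97
byte 1: (67 XOR d5) XOR 61 = b2 XOR 61 = d3
byte 2: (98 XOR 8a) XOR 75 = 12 XOR 75 = 67
byte 3: (9f XOR c3) XOR 6e = 5c XOR 6e = 32
byte 4: (6e XOR fa) XOR 63 = 94 XOR 63 = f7
byte 5: (16 XOR 51) XOR 68 = 47 XOR 68 = 2f

97d36732f72f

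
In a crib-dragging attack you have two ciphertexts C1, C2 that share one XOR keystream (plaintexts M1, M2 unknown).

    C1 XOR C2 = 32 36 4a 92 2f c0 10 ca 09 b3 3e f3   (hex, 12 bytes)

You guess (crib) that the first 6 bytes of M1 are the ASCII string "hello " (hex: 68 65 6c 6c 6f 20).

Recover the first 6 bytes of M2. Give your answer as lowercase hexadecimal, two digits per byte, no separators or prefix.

Since C1 ⊕ C2 = M1 ⊕ M2, XORing with the guessed M1 bytes yields the corresponding M2 bytes: M2 = (C1 ⊕ C2) ⊕ M1.
byte 0: 32 xor 68 = 5a
byte 1: 36 xor 65 = 53
byte 2: 4a xor 6c = 26
byte 3: 92 xor 6c = fe
byte 4: 2f xor 6f = 40
byte 5: c0 xor 20 = e0

5a5326fe40e0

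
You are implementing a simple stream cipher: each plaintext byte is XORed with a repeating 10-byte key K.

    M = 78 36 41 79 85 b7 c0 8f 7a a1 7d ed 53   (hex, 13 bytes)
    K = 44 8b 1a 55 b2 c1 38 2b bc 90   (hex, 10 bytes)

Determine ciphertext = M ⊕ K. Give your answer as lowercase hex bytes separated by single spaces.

3c bd 5b 2c 37 76 f8 a4 c6 31 39 66 49

The 10-byte key repeats, so the effective keystream is 44 8b 1a 55 b2 c1 38 2b bc 90 44 8b 1a.
byte 0: 78 xor 44 = 3c
byte 1: 36 xor 8b = bd
byte 2: 41 xor 1a = 5b
byte 3: 79 xor 55 = 2c
byte 4: 85 xor b2 = 37
byte 5: b7 xor c1 = 76
byte 6: c0 xor 38 = f8
byte 7: 8f xor 2b = a4
byte 8: 7a xor bc = c6
byte 9: a1 xor 90 = 31
byte 10: 7d xor 44 = 39
byte 11: ed xor 8b = 66
byte 12: 53 xor 1a = 49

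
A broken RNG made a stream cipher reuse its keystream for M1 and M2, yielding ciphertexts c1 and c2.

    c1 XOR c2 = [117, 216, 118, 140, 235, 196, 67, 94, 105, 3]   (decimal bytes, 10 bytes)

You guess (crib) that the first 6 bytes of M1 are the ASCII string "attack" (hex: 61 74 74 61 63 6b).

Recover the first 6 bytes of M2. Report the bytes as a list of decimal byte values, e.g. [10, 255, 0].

Since c1 ⊕ c2 = M1 ⊕ M2, XORing with the guessed M1 bytes yields the corresponding M2 bytes: M2 = (c1 ⊕ c2) ⊕ M1.
byte 0: 01110101 ⊕ 01100001 = 00010100
byte 1: 11011000 ⊕ 01110100 = 10101100
byte 2: 01110110 ⊕ 01110100 = 00000010
byte 3: 10001100 ⊕ 01100001 = 11101101
byte 4: 11101011 ⊕ 01100011 = 10001000
byte 5: 11000100 ⊕ 01101011 = 10101111

[20, 172, 2, 237, 136, 175]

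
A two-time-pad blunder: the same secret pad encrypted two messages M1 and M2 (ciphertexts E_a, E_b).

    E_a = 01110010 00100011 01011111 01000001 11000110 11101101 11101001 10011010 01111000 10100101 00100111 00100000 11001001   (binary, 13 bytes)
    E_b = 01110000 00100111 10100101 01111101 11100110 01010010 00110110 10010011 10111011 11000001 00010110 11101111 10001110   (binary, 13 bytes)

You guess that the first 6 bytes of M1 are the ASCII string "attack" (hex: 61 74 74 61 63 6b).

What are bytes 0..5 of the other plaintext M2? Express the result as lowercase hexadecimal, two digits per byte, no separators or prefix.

63708e5d43d4

First, E_a ⊕ E_b = (M1 ⊕ K) ⊕ (M2 ⊕ K) = M1 ⊕ M2, so the key drops out. Then M2 = (M1 ⊕ M2) ⊕ M1 over the first 6 bytes.
byte 0: (72 ⊕ 70) ⊕ 61 = 02 ⊕ 61 = 63
byte 1: (23 ⊕ 27) ⊕ 74 = 04 ⊕ 74 = 70
byte 2: (5f ⊕ a5) ⊕ 74 = fa ⊕ 74 = 8e
byte 3: (41 ⊕ 7d) ⊕ 61 = 3c ⊕ 61 = 5d
byte 4: (c6 ⊕ e6) ⊕ 63 = 20 ⊕ 63 = 43
byte 5: (ed ⊕ 52) ⊕ 6b = bf ⊕ 6b = d4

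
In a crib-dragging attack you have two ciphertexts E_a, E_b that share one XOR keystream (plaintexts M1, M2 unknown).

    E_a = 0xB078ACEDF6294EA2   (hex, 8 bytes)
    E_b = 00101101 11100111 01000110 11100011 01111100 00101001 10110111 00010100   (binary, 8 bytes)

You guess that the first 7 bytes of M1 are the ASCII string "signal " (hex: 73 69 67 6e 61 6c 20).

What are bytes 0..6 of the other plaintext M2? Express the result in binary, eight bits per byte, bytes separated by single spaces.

First, E_a ⊕ E_b = (M1 ⊕ K) ⊕ (M2 ⊕ K) = M1 ⊕ M2, so the key drops out. Then M2 = (M1 ⊕ M2) ⊕ M1 over the first 7 bytes.
byte 0: (b0 ⊕ 2d) ⊕ 73 = 9d ⊕ 73 = ee
byte 1: (78 ⊕ e7) ⊕ 69 = 9f ⊕ 69 = f6
byte 2: (ac ⊕ 46) ⊕ 67 = ea ⊕ 67 = 8d
byte 3: (ed ⊕ e3) ⊕ 6e = 0e ⊕ 6e = 60
byte 4: (f6 ⊕ 7c) ⊕ 61 = 8a ⊕ 61 = eb
byte 5: (29 ⊕ 29) ⊕ 6c = 00 ⊕ 6c = 6c
byte 6: (4e ⊕ b7) ⊕ 20 = f9 ⊕ 20 = d9

11101110 11110110 10001101 01100000 11101011 01101100 11011001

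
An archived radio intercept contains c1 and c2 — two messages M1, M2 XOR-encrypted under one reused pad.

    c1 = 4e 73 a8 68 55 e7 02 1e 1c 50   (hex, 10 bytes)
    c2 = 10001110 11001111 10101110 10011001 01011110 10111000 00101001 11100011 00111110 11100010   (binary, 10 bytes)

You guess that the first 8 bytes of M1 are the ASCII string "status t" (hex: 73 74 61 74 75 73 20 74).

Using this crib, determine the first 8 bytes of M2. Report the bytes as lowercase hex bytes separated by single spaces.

b3 c8 67 85 7e 2c 0b 89

First, c1 ⊕ c2 = (M1 ⊕ K) ⊕ (M2 ⊕ K) = M1 ⊕ M2, so the key drops out. Then M2 = (M1 ⊕ M2) ⊕ M1 over the first 8 bytes.
byte 0: (4e ⊕ 8e) ⊕ 73 = c0 ⊕ 73 = b3
byte 1: (73 ⊕ cf) ⊕ 74 = bc ⊕ 74 = c8
byte 2: (a8 ⊕ ae) ⊕ 61 = 06 ⊕ 61 = 67
byte 3: (68 ⊕ 99) ⊕ 74 = f1 ⊕ 74 = 85
byte 4: (55 ⊕ 5e) ⊕ 75 = 0b ⊕ 75 = 7e
byte 5: (e7 ⊕ b8) ⊕ 73 = 5f ⊕ 73 = 2c
byte 6: (02 ⊕ 29) ⊕ 20 = 2b ⊕ 20 = 0b
byte 7: (1e ⊕ e3) ⊕ 74 = fd ⊕ 74 = 89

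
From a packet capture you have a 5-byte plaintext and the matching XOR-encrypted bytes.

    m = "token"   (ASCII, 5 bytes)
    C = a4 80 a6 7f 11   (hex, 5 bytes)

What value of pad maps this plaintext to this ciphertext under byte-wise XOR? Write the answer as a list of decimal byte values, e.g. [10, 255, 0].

[208, 239, 205, 26, 127]

Since C = m ⊕ pad, XORing both sides with m gives pad = m ⊕ C.
116 ⊕ 164 = 208
111 ⊕ 128 = 239
107 ⊕ 166 = 205
101 ⊕ 127 =  26
110 ⊕  17 = 127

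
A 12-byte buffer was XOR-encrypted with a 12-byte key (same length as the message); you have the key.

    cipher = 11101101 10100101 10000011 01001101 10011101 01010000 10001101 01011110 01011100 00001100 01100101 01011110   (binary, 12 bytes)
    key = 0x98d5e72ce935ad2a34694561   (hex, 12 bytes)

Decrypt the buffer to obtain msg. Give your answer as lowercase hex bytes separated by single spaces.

XOR is its own inverse, so applying the key byte-wise gives the result directly.
ed XOR 98 = 75
a5 XOR d5 = 70
83 XOR e7 = 64
4d XOR 2c = 61
9d XOR e9 = 74
50 XOR 35 = 65
8d XOR ad = 20
5e XOR 2a = 74
5c XOR 34 = 68
0c XOR 69 = 65
65 XOR 45 = 20
5e XOR 61 = 3f

75 70 64 61 74 65 20 74 68 65 20 3f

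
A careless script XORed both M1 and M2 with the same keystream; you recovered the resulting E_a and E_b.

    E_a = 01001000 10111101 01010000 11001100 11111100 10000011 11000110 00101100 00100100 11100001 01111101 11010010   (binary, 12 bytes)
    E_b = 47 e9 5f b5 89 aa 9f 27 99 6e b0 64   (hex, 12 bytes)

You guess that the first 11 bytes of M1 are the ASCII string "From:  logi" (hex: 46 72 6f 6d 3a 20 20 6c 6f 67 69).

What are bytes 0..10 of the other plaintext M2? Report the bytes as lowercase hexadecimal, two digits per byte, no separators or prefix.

First, E_a ⊕ E_b = (M1 ⊕ K) ⊕ (M2 ⊕ K) = M1 ⊕ M2, so the key drops out. Then M2 = (M1 ⊕ M2) ⊕ M1 over the first 11 bytes.
byte 0: (48 ^ 47) ^ 46 = 0f ^ 46 = 49
byte 1: (bd ^ e9) ^ 72 = 54 ^ 72 = 26
byte 2: (50 ^ 5f) ^ 6f = 0f ^ 6f = 60
byte 3: (cc ^ b5) ^ 6d = 79 ^ 6d = 14
byte 4: (fc ^ 89) ^ 3a = 75 ^ 3a = 4f
byte 5: (83 ^ aa) ^ 20 = 29 ^ 20 = 09
byte 6: (c6 ^ 9f) ^ 20 = 59 ^ 20 = 79
byte 7: (2c ^ 27) ^ 6c = 0b ^ 6c = 67
byte 8: (24 ^ 99) ^ 6f = bd ^ 6f = d2
byte 9: (e1 ^ 6e) ^ 67 = 8f ^ 67 = e8
byte 10: (7d ^ b0) ^ 69 = cd ^ 69 = a4

492660144f097967d2e8a4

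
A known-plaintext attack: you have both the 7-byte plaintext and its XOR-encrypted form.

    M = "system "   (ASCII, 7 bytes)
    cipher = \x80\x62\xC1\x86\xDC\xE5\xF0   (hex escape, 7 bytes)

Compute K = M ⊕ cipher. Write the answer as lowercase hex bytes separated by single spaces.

Since cipher = M ⊕ K, XORing both sides with M gives K = M ⊕ cipher.
115 XOR 128 = 243
121 XOR  98 =  27
115 XOR 193 = 178
116 XOR 134 = 242
101 XOR 220 = 185
109 XOR 229 = 136
 32 XOR 240 = 208

f3 1b b2 f2 b9 88 d0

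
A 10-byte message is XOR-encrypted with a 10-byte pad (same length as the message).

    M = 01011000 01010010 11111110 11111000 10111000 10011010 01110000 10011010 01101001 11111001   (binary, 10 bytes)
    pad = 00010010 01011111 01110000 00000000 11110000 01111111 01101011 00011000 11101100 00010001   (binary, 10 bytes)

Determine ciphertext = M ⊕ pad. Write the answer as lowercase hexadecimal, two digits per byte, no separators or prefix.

4a0d8ef848e51b8285e8

01011000 XOR 00010010 = 01001010
01010010 XOR 01011111 = 00001101
11111110 XOR 01110000 = 10001110
11111000 XOR 00000000 = 11111000
10111000 XOR 11110000 = 01001000
10011010 XOR 01111111 = 11100101
01110000 XOR 01101011 = 00011011
10011010 XOR 00011000 = 10000010
01101001 XOR 11101100 = 10000101
11111001 XOR 00010001 = 11101000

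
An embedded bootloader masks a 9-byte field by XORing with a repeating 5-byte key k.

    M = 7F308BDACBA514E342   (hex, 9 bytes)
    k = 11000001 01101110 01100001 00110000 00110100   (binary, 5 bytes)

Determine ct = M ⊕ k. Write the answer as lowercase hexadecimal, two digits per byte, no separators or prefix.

The 5-byte key repeats, so the effective keystream is c1 6e 61 30 34 c1 6e 61 30.
byte 0: 7f ^ c1 = be
byte 1: 30 ^ 6e = 5e
byte 2: 8b ^ 61 = ea
byte 3: da ^ 30 = ea
byte 4: cb ^ 34 = ff
byte 5: a5 ^ c1 = 64
byte 6: 14 ^ 6e = 7a
byte 7: e3 ^ 61 = 82
byte 8: 42 ^ 30 = 72

be5eeaeaff647a8272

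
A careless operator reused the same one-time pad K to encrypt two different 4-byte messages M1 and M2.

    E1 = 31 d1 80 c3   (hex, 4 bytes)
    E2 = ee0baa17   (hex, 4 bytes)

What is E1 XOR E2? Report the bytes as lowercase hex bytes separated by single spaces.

df da 2a d4

E1 ⊕ E2 = (M1 ⊕ K) ⊕ (M2 ⊕ K) = M1 ⊕ M2 — the shared key cancels under XOR.
byte 0: 31 xor ee = df
byte 1: d1 xor 0b = da
byte 2: 80 xor aa = 2a
byte 3: c3 xor 17 = d4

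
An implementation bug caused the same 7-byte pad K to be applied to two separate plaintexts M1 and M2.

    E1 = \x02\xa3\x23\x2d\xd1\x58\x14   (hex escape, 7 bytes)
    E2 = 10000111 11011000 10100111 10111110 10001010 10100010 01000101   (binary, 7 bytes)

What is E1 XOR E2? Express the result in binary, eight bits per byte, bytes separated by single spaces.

E1 ⊕ E2 = (M1 ⊕ K) ⊕ (M2 ⊕ K) = M1 ⊕ M2 — the shared key cancels under XOR.
02 ^ 87 = 85
a3 ^ d8 = 7b
23 ^ a7 = 84
2d ^ be = 93
d1 ^ 8a = 5b
58 ^ a2 = fa
14 ^ 45 = 51

10000101 01111011 10000100 10010011 01011011 11111010 01010001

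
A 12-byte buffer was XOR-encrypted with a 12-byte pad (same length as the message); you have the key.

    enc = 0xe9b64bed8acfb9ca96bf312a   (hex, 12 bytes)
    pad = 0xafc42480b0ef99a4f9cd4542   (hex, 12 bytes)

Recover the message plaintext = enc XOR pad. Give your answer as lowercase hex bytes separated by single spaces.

byte 0: e9 ^ af = 46
byte 1: b6 ^ c4 = 72
byte 2: 4b ^ 24 = 6f
byte 3: ed ^ 80 = 6d
byte 4: 8a ^ b0 = 3a
byte 5: cf ^ ef = 20
byte 6: b9 ^ 99 = 20
byte 7: ca ^ a4 = 6e
byte 8: 96 ^ f9 = 6f
byte 9: bf ^ cd = 72
byte 10: 31 ^ 45 = 74
byte 11: 2a ^ 42 = 68

46 72 6f 6d 3a 20 20 6e 6f 72 74 68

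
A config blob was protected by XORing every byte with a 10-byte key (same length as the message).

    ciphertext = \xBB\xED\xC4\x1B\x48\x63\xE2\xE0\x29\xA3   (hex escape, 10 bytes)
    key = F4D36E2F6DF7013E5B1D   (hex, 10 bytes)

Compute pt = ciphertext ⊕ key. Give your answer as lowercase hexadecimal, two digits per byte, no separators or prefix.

10111011 ⊕ 11110100 = 01001111
11101101 ⊕ 11010011 = 00111110
11000100 ⊕ 01101110 = 10101010
00011011 ⊕ 00101111 = 00110100
01001000 ⊕ 01101101 = 00100101
01100011 ⊕ 11110111 = 10010100
11100010 ⊕ 00000001 = 11100011
11100000 ⊕ 00111110 = 11011110
00101001 ⊕ 01011011 = 01110010
10100011 ⊕ 00011101 = 10111110

4f3eaa342594e3de72be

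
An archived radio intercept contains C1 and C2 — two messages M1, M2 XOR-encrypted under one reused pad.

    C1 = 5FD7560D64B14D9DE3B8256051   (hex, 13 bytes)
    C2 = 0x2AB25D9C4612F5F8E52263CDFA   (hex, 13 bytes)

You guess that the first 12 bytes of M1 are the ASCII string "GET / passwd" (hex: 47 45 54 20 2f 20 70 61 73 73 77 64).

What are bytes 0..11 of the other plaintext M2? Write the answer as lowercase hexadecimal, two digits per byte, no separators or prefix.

32205fb10d83c80475e931c9

First, C1 ⊕ C2 = (M1 ⊕ K) ⊕ (M2 ⊕ K) = M1 ⊕ M2, so the key drops out. Then M2 = (M1 ⊕ M2) ⊕ M1 over the first 12 bytes.
byte 0: (5f xor 2a) xor 47 = 75 xor 47 = 32
byte 1: (d7 xor b2) xor 45 = 65 xor 45 = 20
byte 2: (56 xor 5d) xor 54 = 0b xor 54 = 5f
byte 3: (0d xor 9c) xor 20 = 91 xor 20 = b1
byte 4: (64 xor 46) xor 2f = 22 xor 2f = 0d
byte 5: (b1 xor 12) xor 20 = a3 xor 20 = 83
byte 6: (4d xor f5) xor 70 = b8 xor 70 = c8
byte 7: (9d xor f8) xor 61 = 65 xor 61 = 04
byte 8: (e3 xor e5) xor 73 = 06 xor 73 = 75
byte 9: (b8 xor 22) xor 73 = 9a xor 73 = e9
byte 10: (25 xor 63) xor 77 = 46 xor 77 = 31
byte 11: (60 xor cd) xor 64 = ad xor 64 = c9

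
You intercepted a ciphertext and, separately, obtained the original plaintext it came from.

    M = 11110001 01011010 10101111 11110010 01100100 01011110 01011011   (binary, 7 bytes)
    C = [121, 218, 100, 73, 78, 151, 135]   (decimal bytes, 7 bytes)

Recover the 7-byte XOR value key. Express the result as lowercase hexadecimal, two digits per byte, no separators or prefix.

Since C = M ⊕ key, XORing both sides with M gives key = M ⊕ C.
byte 0: 11110001 XOR 01111001 = 10001000
byte 1: 01011010 XOR 11011010 = 10000000
byte 2: 10101111 XOR 01100100 = 11001011
byte 3: 11110010 XOR 01001001 = 10111011
byte 4: 01100100 XOR 01001110 = 00101010
byte 5: 01011110 XOR 10010111 = 11001001
byte 6: 01011011 XOR 10000111 = 11011100

8880cbbb2ac9dc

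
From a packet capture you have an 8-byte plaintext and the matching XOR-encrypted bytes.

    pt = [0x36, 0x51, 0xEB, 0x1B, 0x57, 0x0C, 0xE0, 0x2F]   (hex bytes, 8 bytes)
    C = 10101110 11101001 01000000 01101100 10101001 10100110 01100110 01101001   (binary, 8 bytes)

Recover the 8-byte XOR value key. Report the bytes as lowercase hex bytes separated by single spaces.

Since C = pt ⊕ key, XORing both sides with pt gives key = pt ⊕ C.
byte 0: 36 ^ ae = 98
byte 1: 51 ^ e9 = b8
byte 2: eb ^ 40 = ab
byte 3: 1b ^ 6c = 77
byte 4: 57 ^ a9 = fe
byte 5: 0c ^ a6 = aa
byte 6: e0 ^ 66 = 86
byte 7: 2f ^ 69 = 46

98 b8 ab 77 fe aa 86 46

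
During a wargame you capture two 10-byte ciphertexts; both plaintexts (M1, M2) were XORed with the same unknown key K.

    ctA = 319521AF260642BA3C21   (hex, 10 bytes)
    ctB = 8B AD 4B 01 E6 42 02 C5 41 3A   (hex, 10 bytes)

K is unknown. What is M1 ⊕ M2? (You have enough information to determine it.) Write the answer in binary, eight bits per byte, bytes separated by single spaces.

ctA ⊕ ctB = (M1 ⊕ K) ⊕ (M2 ⊕ K) = M1 ⊕ M2 — the shared key cancels under XOR.
byte 0: 00110001 XOR 10001011 = 10111010
byte 1: 10010101 XOR 10101101 = 00111000
byte 2: 00100001 XOR 01001011 = 01101010
byte 3: 10101111 XOR 00000001 = 10101110
byte 4: 00100110 XOR 11100110 = 11000000
byte 5: 00000110 XOR 01000010 = 01000100
byte 6: 01000010 XOR 00000010 = 01000000
byte 7: 10111010 XOR 11000101 = 01111111
byte 8: 00111100 XOR 01000001 = 01111101
byte 9: 00100001 XOR 00111010 = 00011011

10111010 00111000 01101010 10101110 11000000 01000100 01000000 01111111 01111101 00011011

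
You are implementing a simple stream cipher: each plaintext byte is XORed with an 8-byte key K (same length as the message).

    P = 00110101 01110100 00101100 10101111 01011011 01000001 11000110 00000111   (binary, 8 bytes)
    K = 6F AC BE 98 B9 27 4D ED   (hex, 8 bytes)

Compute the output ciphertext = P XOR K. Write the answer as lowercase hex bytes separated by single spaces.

XOR is its own inverse, so applying the key byte-wise gives the result directly.
35 ^ 6f = 5a
74 ^ ac = d8
2c ^ be = 92
af ^ 98 = 37
5b ^ b9 = e2
41 ^ 27 = 66
c6 ^ 4d = 8b
07 ^ ed = ea

5a d8 92 37 e2 66 8b ea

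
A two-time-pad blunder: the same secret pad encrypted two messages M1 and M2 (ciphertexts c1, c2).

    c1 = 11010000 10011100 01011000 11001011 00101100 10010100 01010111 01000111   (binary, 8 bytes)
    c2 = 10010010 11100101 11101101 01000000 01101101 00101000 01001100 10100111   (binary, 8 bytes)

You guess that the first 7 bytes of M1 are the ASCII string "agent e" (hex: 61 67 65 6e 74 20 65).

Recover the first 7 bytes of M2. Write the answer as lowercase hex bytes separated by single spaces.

23 1e d0 e5 35 9c 7e

First, c1 ⊕ c2 = (M1 ⊕ K) ⊕ (M2 ⊕ K) = M1 ⊕ M2, so the key drops out. Then M2 = (M1 ⊕ M2) ⊕ M1 over the first 7 bytes.
byte 0: (d0 ⊕ 92) ⊕ 61 = 42 ⊕ 61 = 23
byte 1: (9c ⊕ e5) ⊕ 67 = 79 ⊕ 67 = 1e
byte 2: (58 ⊕ ed) ⊕ 65 = b5 ⊕ 65 = d0
byte 3: (cb ⊕ 40) ⊕ 6e = 8b ⊕ 6e = e5
byte 4: (2c ⊕ 6d) ⊕ 74 = 41 ⊕ 74 = 35
byte 5: (94 ⊕ 28) ⊕ 20 = bc ⊕ 20 = 9c
byte 6: (57 ⊕ 4c) ⊕ 65 = 1b ⊕ 65 = 7e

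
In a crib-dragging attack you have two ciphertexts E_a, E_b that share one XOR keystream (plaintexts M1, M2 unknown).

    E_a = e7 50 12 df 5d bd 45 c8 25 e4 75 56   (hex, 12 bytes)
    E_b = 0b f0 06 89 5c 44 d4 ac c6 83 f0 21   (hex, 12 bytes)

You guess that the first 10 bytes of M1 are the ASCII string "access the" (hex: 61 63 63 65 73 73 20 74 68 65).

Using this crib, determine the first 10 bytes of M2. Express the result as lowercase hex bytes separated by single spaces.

First, E_a ⊕ E_b = (M1 ⊕ K) ⊕ (M2 ⊕ K) = M1 ⊕ M2, so the key drops out. Then M2 = (M1 ⊕ M2) ⊕ M1 over the first 10 bytes.
byte 0: (e7 ⊕ 0b) ⊕ 61 = ec ⊕ 61 = 8d
byte 1: (50 ⊕ f0) ⊕ 63 = a0 ⊕ 63 = c3
byte 2: (12 ⊕ 06) ⊕ 63 = 14 ⊕ 63 = 77
byte 3: (df ⊕ 89) ⊕ 65 = 56 ⊕ 65 = 33
byte 4: (5d ⊕ 5c) ⊕ 73 = 01 ⊕ 73 = 72
byte 5: (bd ⊕ 44) ⊕ 73 = f9 ⊕ 73 = 8a
byte 6: (45 ⊕ d4) ⊕ 20 = 91 ⊕ 20 = b1
byte 7: (c8 ⊕ ac) ⊕ 74 = 64 ⊕ 74 = 10
byte 8: (25 ⊕ c6) ⊕ 68 = e3 ⊕ 68 = 8b
byte 9: (e4 ⊕ 83) ⊕ 65 = 67 ⊕ 65 = 02

8d c3 77 33 72 8a b1 10 8b 02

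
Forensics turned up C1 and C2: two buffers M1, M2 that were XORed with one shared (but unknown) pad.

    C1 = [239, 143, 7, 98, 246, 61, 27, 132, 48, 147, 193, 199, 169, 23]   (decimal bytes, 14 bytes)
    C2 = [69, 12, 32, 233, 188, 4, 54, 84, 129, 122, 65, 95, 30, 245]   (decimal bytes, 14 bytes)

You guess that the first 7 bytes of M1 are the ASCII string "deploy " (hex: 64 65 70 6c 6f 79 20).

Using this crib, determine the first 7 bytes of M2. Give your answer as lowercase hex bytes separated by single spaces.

First, C1 ⊕ C2 = (M1 ⊕ K) ⊕ (M2 ⊕ K) = M1 ⊕ M2, so the key drops out. Then M2 = (M1 ⊕ M2) ⊕ M1 over the first 7 bytes.
byte 0: (ef xor 45) xor 64 = aa xor 64 = ce
byte 1: (8f xor 0c) xor 65 = 83 xor 65 = e6
byte 2: (07 xor 20) xor 70 = 27 xor 70 = 57
byte 3: (62 xor e9) xor 6c = 8b xor 6c = e7
byte 4: (f6 xor bc) xor 6f = 4a xor 6f = 25
byte 5: (3d xor 04) xor 79 = 39 xor 79 = 40
byte 6: (1b xor 36) xor 20 = 2d xor 20 = 0d

ce e6 57 e7 25 40 0d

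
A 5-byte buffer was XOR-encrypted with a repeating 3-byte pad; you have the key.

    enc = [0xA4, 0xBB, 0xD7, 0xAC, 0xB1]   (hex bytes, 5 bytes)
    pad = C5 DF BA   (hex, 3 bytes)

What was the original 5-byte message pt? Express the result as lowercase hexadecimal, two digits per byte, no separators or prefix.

The 3-byte key repeats, so the effective keystream is c5 df ba c5 df.
byte 0: a4 XOR c5 = 61
byte 1: bb XOR df = 64
byte 2: d7 XOR ba = 6d
byte 3: ac XOR c5 = 69
byte 4: b1 XOR df = 6e

61646d696e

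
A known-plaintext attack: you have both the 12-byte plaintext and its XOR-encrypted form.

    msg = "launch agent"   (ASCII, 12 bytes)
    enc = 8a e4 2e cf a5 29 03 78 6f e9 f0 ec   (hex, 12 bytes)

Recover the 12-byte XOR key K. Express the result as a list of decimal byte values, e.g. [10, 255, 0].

Since enc = msg ⊕ K, XORing both sides with msg gives K = msg ⊕ enc.
byte 0: 01101100 xor 10001010 = 11100110
byte 1: 01100001 xor 11100100 = 10000101
byte 2: 01110101 xor 00101110 = 01011011
byte 3: 01101110 xor 11001111 = 10100001
byte 4: 01100011 xor 10100101 = 11000110
byte 5: 01101000 xor 00101001 = 01000001
byte 6: 00100000 xor 00000011 = 00100011
byte 7: 01100001 xor 01111000 = 00011001
byte 8: 01100111 xor 01101111 = 00001000
byte 9: 01100101 xor 11101001 = 10001100
byte 10: 01101110 xor 11110000 = 10011110
byte 11: 01110100 xor 11101100 = 10011000

[230, 133, 91, 161, 198, 65, 35, 25, 8, 140, 158, 152]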